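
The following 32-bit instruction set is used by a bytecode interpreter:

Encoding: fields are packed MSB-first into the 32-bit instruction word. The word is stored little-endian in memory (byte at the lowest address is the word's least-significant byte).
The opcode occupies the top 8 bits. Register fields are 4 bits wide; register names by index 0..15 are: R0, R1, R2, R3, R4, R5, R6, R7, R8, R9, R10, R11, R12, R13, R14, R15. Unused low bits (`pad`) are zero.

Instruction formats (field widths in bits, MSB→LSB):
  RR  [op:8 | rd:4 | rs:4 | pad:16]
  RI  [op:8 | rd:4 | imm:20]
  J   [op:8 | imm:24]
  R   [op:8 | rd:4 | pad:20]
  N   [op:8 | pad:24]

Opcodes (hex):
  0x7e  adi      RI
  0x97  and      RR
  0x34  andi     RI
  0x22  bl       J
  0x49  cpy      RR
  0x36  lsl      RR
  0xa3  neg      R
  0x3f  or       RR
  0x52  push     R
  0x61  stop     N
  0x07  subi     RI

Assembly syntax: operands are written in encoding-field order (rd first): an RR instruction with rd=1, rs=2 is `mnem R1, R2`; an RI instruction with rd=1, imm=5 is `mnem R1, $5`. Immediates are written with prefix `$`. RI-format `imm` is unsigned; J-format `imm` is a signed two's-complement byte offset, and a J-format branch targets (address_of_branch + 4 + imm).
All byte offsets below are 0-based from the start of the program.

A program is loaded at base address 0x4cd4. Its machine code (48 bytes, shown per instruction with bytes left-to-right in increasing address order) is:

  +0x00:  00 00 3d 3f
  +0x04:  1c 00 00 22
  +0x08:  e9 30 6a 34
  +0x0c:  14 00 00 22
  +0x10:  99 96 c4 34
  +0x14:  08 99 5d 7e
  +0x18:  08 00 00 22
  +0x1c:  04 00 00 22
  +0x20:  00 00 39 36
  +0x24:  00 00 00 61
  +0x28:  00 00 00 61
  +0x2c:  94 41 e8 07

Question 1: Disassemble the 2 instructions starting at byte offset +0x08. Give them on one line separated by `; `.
andi R6, $667881; bl $20

[08] e9 30 6a 34 → 0x346a30e9
  top 8b → 0x34 → andi [RI]
  [23:20] rd=6 = R6
  [19:0] imm=667881 = $667881
[0c] 14 00 00 22 → 0x22000014
  top 8b → 0x22 → bl [J]
  [23:0] imm=20 = $20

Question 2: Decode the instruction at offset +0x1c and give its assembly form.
+0x1c: 04 00 00 22 ⇒ word 0x22000004 (little)
  op=0x22000004>>24=0x22 ⇒ bl (J)
  imm: (w>>0)&0xffffff=0x4 → $4

bl $4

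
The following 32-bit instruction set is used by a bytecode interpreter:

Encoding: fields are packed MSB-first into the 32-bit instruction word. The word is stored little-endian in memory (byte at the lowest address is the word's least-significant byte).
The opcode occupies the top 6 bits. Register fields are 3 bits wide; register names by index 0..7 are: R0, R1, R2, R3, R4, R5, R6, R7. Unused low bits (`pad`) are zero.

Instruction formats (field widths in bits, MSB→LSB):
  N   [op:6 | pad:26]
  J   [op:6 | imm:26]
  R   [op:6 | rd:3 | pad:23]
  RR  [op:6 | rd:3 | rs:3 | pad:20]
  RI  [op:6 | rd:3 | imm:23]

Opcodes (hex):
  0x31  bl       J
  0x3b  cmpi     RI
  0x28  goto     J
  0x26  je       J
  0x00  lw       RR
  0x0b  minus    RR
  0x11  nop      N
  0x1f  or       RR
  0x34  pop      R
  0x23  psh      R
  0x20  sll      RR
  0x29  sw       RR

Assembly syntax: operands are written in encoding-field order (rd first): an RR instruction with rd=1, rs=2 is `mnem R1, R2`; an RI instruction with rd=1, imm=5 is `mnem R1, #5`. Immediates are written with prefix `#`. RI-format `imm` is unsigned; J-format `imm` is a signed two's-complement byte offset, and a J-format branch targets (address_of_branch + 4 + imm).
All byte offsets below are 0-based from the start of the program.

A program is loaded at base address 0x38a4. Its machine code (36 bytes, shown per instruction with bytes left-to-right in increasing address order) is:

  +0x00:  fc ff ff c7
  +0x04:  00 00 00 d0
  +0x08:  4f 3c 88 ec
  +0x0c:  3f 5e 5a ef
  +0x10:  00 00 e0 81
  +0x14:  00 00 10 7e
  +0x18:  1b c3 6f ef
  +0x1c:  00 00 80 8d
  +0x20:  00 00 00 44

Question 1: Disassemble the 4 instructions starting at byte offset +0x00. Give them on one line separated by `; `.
@+00  little-endian(fc ff ff c7) = 0xc7fffffc
  op=0xc7fffffc>>26=0x31 ⇒ bl (J)
  [25:0] imm=67108860 (s26→-4) = #-4
@+04  little-endian(00 00 00 d0) = 0xd0000000
  op=0xd0000000>>26=0x34 ⇒ pop (R)
  [25:23] rd=0 = R0
@+08  little-endian(4f 3c 88 ec) = 0xec883c4f
  op=0xec883c4f>>26=0x3b ⇒ cmpi (RI)
  [25:23] rd=1 = R1
  [22:0] imm=539727 = #539727
@+0c  little-endian(3f 5e 5a ef) = 0xef5a5e3f
  op=0xef5a5e3f>>26=0x3b ⇒ cmpi (RI)
  [25:23] rd=6 = R6
  [22:0] imm=5922367 = #5922367

bl #-4; pop R0; cmpi R1, #539727; cmpi R6, #5922367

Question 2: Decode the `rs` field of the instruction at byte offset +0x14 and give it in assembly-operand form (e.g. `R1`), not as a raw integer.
R1

+0x14: 00 00 10 7e ⇒ word 0x7e100000 (little)
  op=0x7e100000>>26=0x1f ⇒ or (RR)
  rd: (w>>23)&0x7=0x4 → R4
  rs: (w>>20)&0x7=0x1 → R1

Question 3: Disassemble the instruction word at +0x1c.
psh R3

+0x1c: 00 00 80 8d ⇒ word 0x8d800000 (little)
  top 6b → 0x23 → psh [R]
  rd@[25:23]=0x3 ⇒ R3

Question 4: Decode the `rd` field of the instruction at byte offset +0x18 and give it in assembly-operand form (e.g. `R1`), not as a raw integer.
R6

+0x18: 1b c3 6f ef ⇒ word 0xef6fc31b (little)
  top 6b → 0x3b → cmpi [RI]
  rd: (w>>23)&0x7=0x6 → R6
  imm: (w>>0)&0x7fffff=0x6fc31b → #7324443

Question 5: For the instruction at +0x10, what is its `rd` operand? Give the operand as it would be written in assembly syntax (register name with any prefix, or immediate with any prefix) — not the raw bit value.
@+10  little-endian(00 00 e0 81) = 0x81e00000
  top 6b → 0x20 → sll [RR]
  [25:23] rd=3 = R3
  [22:20] rs=6 = R6

R3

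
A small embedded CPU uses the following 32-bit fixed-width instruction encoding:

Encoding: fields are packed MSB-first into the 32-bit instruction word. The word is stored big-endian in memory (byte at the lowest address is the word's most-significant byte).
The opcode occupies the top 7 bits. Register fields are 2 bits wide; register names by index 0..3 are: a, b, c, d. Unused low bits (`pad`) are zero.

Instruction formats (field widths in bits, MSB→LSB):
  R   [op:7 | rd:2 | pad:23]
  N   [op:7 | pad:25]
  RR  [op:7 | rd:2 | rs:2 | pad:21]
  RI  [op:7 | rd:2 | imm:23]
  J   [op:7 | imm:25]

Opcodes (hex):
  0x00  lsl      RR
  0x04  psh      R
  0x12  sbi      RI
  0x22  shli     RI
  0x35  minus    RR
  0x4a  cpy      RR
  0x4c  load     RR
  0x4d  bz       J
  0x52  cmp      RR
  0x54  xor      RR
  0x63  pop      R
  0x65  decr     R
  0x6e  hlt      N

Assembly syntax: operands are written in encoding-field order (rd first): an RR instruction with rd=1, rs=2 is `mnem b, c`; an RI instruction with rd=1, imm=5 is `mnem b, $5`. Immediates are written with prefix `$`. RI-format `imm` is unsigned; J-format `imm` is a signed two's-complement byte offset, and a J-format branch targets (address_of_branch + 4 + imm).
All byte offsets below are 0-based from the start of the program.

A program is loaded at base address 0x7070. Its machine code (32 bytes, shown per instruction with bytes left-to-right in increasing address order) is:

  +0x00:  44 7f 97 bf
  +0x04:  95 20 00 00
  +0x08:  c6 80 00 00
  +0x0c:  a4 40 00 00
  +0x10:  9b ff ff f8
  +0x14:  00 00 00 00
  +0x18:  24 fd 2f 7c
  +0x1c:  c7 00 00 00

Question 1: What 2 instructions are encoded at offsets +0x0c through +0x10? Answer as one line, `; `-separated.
cmp a, c; bz $-8

[0c] a4 40 00 00 → 0xa4400000
  top 7b → 0x52 → cmp [RR]
  [24:23] rd=0 = a
  [22:21] rs=2 = c
[10] 9b ff ff f8 → 0x9bfffff8
  top 7b → 0x4d → bz [J]
  [24:0] imm=33554424 (s25→-8) = $-8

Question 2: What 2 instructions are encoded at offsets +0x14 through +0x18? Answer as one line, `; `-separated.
+0x14: 00 00 00 00 ⇒ word 0x00000000 (big)
  op=0x00000000>>25=0x0 ⇒ lsl (RR)
  rd@[24:23]=0x0 ⇒ a
  rs@[22:21]=0x0 ⇒ a
+0x18: 24 fd 2f 7c ⇒ word 0x24fd2f7c (big)
  op=0x24fd2f7c>>25=0x12 ⇒ sbi (RI)
  rd@[24:23]=0x1 ⇒ b
  imm@[22:0]=0x7d2f7c ⇒ $8204156

lsl a, a; sbi b, $8204156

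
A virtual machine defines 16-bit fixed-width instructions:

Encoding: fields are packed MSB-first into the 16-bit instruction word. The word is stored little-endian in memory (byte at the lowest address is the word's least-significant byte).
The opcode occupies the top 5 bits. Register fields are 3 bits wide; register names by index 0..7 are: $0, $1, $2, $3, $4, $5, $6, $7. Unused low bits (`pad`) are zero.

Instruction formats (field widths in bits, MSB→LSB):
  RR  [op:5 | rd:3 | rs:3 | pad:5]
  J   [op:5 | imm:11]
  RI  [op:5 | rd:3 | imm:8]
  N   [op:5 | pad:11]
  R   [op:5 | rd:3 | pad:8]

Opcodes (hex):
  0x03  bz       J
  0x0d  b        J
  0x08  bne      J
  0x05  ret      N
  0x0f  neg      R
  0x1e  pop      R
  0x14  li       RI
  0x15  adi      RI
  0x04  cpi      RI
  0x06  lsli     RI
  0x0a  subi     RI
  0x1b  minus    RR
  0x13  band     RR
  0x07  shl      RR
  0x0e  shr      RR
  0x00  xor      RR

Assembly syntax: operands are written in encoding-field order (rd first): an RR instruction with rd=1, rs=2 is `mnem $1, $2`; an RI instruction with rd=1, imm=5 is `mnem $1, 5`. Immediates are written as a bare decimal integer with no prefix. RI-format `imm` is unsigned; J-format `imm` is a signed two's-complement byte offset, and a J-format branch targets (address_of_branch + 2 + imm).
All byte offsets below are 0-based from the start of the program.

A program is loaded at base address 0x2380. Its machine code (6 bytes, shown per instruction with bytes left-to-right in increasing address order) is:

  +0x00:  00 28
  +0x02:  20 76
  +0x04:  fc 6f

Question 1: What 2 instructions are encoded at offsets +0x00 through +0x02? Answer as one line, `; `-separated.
ret; shr $6, $1

@+00  little-endian(00 28) = 0x2800
  op=0x2800>>11=0x5 ⇒ ret (N)
@+02  little-endian(20 76) = 0x7620
  op=0x7620>>11=0xe ⇒ shr (RR)
  rd@[10:8]=0x6 ⇒ $6
  rs@[7:5]=0x1 ⇒ $1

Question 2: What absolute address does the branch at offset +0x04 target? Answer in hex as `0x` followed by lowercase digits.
0x2382

[04] fc 6f → 0x6ffc
  op=0x6ffc>>11=0xd ⇒ b (J)
  [10:0] imm=2044 (s11→-4) = -4
  target = base 0x2380 + off 0x04 + 2 + imm -4 = 0x2382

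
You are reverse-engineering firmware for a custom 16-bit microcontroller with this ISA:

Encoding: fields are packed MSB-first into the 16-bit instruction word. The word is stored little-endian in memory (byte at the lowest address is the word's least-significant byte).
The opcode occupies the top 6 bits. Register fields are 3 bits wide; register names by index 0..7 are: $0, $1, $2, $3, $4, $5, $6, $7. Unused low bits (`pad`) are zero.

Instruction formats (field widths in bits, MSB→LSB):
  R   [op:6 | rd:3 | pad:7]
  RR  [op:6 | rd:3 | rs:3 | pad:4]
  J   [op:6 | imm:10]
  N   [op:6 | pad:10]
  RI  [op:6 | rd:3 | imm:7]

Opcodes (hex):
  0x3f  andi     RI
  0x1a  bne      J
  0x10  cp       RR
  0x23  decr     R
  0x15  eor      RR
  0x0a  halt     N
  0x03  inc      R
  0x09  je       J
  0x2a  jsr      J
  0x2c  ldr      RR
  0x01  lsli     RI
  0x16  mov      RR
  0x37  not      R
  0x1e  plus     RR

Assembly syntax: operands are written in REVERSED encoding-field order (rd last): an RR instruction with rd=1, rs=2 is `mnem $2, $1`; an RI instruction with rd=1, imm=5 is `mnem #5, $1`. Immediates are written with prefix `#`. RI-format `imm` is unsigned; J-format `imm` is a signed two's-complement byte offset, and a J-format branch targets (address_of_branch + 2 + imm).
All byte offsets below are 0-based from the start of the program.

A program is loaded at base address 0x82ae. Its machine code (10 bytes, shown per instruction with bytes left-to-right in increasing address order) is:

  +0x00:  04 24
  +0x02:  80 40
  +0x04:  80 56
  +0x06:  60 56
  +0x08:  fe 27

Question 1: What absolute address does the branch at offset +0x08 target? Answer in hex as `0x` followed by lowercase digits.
0x82b6

[08] fe 27 → 0x27fe
  top 6b → 0x9 → je [J]
  imm: (w>>0)&0x3ff=0x3fe (s10→-2) → #-2
  target = base 0x82ae + off 0x08 + 2 + imm -2 = 0x82b6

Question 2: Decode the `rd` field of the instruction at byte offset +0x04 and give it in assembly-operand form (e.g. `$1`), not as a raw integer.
@+04  little-endian(80 56) = 0x5680
  opcode bits[15:10]=0x15: eor/RR
  rd: (w>>7)&0x7=0x5 → $5
  rs: (w>>4)&0x7=0x0 → $0

$5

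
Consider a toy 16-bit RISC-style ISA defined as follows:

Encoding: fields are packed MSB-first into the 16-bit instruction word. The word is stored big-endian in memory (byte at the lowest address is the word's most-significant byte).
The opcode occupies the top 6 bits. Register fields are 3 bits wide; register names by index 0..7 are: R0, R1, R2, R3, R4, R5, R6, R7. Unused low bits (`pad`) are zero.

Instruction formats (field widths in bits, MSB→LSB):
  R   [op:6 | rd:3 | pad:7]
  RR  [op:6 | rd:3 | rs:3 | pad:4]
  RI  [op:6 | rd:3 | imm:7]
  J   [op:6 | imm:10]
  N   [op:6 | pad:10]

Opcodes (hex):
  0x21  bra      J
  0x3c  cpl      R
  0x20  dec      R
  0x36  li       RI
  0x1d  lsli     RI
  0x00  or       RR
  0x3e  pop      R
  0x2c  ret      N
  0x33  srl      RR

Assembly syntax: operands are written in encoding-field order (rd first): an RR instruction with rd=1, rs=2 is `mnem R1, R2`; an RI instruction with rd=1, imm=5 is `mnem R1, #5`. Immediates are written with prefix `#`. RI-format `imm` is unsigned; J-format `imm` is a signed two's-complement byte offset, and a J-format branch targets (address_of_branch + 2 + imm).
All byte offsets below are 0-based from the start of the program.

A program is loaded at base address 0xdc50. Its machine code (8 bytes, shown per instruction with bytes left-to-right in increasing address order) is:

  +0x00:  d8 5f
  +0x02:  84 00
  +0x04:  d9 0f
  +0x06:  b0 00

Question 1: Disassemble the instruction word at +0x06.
ret

@+06  big-endian(b0 00) = 0xb000
  op=0xb000>>10=0x2c ⇒ ret (N)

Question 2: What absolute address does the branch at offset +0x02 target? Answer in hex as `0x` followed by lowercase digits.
@+02  big-endian(84 00) = 0x8400
  top 6b → 0x21 → bra [J]
  imm: (w>>0)&0x3ff=0x0 → #0
  target = base 0xdc50 + off 0x02 + 2 + imm 0 = 0xdc54

0xdc54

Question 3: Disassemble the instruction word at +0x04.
[04] d9 0f → 0xd90f
  op=0xd90f>>10=0x36 ⇒ li (RI)
  rd: (w>>7)&0x7=0x2 → R2
  imm: (w>>0)&0x7f=0xf → #15

li R2, #15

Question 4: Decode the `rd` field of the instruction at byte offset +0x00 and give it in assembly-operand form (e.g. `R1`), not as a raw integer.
[00] d8 5f → 0xd85f
  op=0xd85f>>10=0x36 ⇒ li (RI)
  rd: (w>>7)&0x7=0x0 → R0
  imm: (w>>0)&0x7f=0x5f → #95

R0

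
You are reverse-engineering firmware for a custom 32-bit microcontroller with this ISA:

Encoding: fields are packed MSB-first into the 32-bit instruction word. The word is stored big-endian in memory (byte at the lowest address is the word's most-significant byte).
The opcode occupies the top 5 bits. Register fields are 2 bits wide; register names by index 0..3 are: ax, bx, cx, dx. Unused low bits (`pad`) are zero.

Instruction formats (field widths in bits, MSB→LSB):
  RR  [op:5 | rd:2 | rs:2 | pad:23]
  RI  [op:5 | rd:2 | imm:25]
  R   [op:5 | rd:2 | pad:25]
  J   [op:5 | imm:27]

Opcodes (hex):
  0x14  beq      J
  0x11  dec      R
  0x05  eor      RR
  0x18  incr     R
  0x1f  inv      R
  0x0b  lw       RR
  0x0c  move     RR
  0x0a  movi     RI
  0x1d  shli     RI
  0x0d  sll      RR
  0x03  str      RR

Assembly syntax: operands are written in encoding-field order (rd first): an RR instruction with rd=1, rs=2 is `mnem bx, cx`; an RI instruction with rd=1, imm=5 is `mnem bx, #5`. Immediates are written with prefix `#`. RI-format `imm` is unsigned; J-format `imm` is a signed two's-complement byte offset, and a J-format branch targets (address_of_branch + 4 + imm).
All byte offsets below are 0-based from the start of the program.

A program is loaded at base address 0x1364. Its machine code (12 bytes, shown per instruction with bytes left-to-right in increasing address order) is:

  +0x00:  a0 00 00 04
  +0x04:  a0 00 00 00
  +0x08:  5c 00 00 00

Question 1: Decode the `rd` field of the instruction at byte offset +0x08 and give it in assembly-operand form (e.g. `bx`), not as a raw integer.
cx

off 0x08: read 5c 00 00 00 as big → 0x5c000000
  top 5b → 0xb → lw [RR]
  rd: (w>>25)&0x3=0x2 → cx
  rs: (w>>23)&0x3=0x0 → ax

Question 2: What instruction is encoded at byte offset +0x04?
beq #0

[04] a0 00 00 00 → 0xa0000000
  op=0xa0000000>>27=0x14 ⇒ beq (J)
  imm@[26:0]=0x0 ⇒ #0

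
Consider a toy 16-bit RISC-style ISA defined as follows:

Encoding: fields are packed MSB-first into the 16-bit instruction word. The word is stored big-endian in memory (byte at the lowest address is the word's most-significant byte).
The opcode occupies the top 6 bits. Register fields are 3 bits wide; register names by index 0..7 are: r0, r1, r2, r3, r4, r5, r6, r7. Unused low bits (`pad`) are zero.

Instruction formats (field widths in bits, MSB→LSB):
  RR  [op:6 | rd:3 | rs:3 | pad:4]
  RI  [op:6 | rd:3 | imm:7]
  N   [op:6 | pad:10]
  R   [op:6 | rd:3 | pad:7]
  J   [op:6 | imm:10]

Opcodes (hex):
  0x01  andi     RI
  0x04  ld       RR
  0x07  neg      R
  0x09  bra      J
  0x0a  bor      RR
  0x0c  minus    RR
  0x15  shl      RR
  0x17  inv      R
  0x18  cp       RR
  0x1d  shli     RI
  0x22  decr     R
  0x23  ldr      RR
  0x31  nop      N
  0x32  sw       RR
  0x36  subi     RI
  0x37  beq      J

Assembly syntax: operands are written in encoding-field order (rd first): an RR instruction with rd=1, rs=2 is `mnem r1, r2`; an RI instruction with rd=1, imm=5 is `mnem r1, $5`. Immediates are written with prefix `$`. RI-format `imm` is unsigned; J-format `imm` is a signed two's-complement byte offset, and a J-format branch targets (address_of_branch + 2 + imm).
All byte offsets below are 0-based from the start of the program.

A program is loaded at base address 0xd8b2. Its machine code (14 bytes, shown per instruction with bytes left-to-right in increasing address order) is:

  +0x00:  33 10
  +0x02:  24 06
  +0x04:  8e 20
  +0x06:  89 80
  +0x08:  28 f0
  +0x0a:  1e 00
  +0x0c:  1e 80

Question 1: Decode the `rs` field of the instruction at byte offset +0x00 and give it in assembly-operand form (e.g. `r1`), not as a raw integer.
r1

@+00  big-endian(33 10) = 0x3310
  top 6b → 0xc → minus [RR]
  [9:7] rd=6 = r6
  [6:4] rs=1 = r1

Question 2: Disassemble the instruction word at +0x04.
ldr r4, r2

+0x04: 8e 20 ⇒ word 0x8e20 (big)
  opcode bits[15:10]=0x23: ldr/RR
  rd@[9:7]=0x4 ⇒ r4
  rs@[6:4]=0x2 ⇒ r2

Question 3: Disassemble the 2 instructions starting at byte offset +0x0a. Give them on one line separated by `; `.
[0a] 1e 00 → 0x1e00
  op=0x1e00>>10=0x7 ⇒ neg (R)
  rd@[9:7]=0x4 ⇒ r4
[0c] 1e 80 → 0x1e80
  op=0x1e80>>10=0x7 ⇒ neg (R)
  rd@[9:7]=0x5 ⇒ r5

neg r4; neg r5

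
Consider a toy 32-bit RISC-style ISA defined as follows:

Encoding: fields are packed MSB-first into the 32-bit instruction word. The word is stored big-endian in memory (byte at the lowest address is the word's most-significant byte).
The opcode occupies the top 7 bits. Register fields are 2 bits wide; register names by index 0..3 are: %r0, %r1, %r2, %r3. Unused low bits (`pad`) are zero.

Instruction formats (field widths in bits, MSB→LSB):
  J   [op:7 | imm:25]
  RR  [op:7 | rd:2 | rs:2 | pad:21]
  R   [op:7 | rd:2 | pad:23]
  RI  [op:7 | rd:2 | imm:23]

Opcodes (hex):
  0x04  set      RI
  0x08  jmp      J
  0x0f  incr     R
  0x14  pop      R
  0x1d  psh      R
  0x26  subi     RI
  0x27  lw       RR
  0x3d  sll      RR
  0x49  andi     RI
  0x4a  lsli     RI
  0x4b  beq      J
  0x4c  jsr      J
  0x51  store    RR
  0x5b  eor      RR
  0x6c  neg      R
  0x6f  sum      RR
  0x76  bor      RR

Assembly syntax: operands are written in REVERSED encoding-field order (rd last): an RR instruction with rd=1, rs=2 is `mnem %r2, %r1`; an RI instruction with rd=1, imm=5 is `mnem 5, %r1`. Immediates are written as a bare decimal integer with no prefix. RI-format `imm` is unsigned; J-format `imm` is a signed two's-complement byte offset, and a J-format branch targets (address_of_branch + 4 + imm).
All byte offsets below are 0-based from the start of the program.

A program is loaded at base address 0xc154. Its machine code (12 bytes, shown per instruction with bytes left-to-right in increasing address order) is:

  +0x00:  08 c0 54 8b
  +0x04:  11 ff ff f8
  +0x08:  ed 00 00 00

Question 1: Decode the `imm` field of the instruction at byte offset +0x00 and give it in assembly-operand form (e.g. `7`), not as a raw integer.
off 0x00: read 08 c0 54 8b as big → 0x08c0548b
  top 7b → 0x4 → set [RI]
  [24:23] rd=1 = %r1
  [22:0] imm=4215947 = 4215947

4215947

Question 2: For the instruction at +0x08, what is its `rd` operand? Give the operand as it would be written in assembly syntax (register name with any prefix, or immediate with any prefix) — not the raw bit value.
%r2

+0x08: ed 00 00 00 ⇒ word 0xed000000 (big)
  opcode bits[31:25]=0x76: bor/RR
  [24:23] rd=2 = %r2
  [22:21] rs=0 = %r0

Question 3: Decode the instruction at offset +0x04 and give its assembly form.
@+04  big-endian(11 ff ff f8) = 0x11fffff8
  opcode bits[31:25]=0x8: jmp/J
  imm: (w>>0)&0x1ffffff=0x1fffff8 (s25→-8) → -8

jmp -8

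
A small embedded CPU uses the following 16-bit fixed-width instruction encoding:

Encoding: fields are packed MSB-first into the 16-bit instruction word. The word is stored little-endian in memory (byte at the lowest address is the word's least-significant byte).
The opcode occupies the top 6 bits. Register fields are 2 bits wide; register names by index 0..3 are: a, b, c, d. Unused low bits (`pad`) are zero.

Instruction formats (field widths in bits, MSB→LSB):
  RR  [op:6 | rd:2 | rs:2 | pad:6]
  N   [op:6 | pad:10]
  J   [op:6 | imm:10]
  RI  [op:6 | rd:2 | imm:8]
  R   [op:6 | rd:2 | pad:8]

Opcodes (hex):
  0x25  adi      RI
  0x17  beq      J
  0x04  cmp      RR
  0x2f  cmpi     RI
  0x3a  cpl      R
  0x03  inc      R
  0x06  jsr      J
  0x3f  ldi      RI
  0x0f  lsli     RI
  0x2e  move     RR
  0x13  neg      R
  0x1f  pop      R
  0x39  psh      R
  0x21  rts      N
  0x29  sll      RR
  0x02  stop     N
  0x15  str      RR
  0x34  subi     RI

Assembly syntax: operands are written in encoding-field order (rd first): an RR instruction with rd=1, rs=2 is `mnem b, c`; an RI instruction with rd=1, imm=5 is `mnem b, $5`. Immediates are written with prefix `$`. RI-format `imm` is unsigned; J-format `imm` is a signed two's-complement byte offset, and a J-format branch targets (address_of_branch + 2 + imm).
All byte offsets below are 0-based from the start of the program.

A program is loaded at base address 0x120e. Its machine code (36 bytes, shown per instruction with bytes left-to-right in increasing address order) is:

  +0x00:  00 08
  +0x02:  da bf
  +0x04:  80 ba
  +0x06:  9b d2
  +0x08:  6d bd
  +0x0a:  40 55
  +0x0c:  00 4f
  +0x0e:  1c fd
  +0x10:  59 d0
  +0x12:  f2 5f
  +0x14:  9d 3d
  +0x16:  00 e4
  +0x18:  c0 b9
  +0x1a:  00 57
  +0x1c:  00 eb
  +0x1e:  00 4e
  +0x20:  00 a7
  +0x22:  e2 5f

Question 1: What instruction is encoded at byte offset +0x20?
sll d, a

off 0x20: read 00 a7 as little → 0xa700
  opcode bits[15:10]=0x29: sll/RR
  [9:8] rd=3 = d
  [7:6] rs=0 = a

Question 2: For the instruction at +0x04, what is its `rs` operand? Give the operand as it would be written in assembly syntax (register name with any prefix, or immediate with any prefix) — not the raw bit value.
[04] 80 ba → 0xba80
  top 6b → 0x2e → move [RR]
  rd: (w>>8)&0x3=0x2 → c
  rs: (w>>6)&0x3=0x2 → c

c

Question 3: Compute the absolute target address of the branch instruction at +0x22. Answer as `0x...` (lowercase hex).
0x1214

+0x22: e2 5f ⇒ word 0x5fe2 (little)
  opcode bits[15:10]=0x17: beq/J
  [9:0] imm=994 (s10→-30) = $-30
  target = base 0x120e + off 0x22 + 2 + imm -30 = 0x1214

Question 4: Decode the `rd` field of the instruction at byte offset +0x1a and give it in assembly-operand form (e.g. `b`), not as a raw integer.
d

+0x1a: 00 57 ⇒ word 0x5700 (little)
  opcode bits[15:10]=0x15: str/RR
  rd@[9:8]=0x3 ⇒ d
  rs@[7:6]=0x0 ⇒ a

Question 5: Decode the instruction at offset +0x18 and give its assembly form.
[18] c0 b9 → 0xb9c0
  opcode bits[15:10]=0x2e: move/RR
  rd@[9:8]=0x1 ⇒ b
  rs@[7:6]=0x3 ⇒ d

move b, d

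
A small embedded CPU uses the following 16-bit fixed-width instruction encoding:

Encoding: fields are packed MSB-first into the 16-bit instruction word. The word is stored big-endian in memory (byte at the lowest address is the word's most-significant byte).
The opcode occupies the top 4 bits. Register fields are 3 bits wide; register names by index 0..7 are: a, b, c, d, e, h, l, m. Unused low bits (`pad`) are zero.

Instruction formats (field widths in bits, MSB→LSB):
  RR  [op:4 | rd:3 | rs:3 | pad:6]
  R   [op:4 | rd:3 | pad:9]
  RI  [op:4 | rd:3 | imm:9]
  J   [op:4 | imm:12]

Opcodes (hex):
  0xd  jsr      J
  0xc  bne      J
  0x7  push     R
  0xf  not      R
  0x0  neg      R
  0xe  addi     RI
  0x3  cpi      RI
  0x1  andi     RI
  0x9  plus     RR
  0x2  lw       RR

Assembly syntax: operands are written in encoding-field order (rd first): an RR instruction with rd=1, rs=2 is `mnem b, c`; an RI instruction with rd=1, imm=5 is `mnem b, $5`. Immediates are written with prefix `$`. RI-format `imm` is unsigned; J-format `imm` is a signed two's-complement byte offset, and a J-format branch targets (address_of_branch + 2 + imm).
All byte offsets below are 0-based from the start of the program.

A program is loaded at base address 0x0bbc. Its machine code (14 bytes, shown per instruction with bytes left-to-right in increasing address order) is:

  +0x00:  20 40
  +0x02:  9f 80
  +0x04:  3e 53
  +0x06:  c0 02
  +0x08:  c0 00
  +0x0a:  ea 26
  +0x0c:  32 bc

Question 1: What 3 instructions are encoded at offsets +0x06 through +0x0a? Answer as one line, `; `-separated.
bne $2; bne $0; addi h, $38

@+06  big-endian(c0 02) = 0xc002
  top 4b → 0xc → bne [J]
  imm: (w>>0)&0xfff=0x2 → $2
@+08  big-endian(c0 00) = 0xc000
  top 4b → 0xc → bne [J]
  imm: (w>>0)&0xfff=0x0 → $0
@+0a  big-endian(ea 26) = 0xea26
  top 4b → 0xe → addi [RI]
  rd: (w>>9)&0x7=0x5 → h
  imm: (w>>0)&0x1ff=0x26 → $38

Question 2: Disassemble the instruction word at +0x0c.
cpi b, $188

off 0x0c: read 32 bc as big → 0x32bc
  op=0x32bc>>12=0x3 ⇒ cpi (RI)
  [11:9] rd=1 = b
  [8:0] imm=188 = $188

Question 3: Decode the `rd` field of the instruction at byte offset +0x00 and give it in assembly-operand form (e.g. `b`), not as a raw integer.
[00] 20 40 → 0x2040
  top 4b → 0x2 → lw [RR]
  rd: (w>>9)&0x7=0x0 → a
  rs: (w>>6)&0x7=0x1 → b

a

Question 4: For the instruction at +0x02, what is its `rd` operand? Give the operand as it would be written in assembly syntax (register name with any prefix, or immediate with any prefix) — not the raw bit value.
off 0x02: read 9f 80 as big → 0x9f80
  opcode bits[15:12]=0x9: plus/RR
  [11:9] rd=7 = m
  [8:6] rs=6 = l

m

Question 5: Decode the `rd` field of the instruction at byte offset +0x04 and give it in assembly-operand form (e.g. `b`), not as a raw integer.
off 0x04: read 3e 53 as big → 0x3e53
  top 4b → 0x3 → cpi [RI]
  rd@[11:9]=0x7 ⇒ m
  imm@[8:0]=0x53 ⇒ $83

m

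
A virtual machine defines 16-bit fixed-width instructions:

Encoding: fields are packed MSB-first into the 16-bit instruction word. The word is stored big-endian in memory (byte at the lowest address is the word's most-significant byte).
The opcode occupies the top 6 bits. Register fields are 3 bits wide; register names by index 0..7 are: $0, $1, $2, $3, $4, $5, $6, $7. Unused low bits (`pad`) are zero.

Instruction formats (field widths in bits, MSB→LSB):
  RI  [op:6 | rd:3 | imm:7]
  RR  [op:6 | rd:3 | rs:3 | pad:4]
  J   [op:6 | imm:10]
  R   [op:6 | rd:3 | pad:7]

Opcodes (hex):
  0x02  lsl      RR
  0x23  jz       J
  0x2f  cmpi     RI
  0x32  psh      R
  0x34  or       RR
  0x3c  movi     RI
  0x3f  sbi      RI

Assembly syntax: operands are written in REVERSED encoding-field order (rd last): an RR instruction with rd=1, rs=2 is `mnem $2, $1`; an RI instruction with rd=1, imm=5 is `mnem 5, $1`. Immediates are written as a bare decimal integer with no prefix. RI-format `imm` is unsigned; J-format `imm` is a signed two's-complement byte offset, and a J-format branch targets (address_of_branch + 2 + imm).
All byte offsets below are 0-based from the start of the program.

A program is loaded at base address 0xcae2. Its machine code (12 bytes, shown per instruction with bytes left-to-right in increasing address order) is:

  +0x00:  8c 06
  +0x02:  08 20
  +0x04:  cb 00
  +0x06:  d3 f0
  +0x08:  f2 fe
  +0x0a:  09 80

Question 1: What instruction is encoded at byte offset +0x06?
@+06  big-endian(d3 f0) = 0xd3f0
  top 6b → 0x34 → or [RR]
  rd: (w>>7)&0x7=0x7 → $7
  rs: (w>>4)&0x7=0x7 → $7

or $7, $7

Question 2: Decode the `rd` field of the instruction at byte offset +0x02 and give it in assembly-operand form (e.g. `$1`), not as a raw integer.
$0

@+02  big-endian(08 20) = 0x0820
  op=0x0820>>10=0x2 ⇒ lsl (RR)
  [9:7] rd=0 = $0
  [6:4] rs=2 = $2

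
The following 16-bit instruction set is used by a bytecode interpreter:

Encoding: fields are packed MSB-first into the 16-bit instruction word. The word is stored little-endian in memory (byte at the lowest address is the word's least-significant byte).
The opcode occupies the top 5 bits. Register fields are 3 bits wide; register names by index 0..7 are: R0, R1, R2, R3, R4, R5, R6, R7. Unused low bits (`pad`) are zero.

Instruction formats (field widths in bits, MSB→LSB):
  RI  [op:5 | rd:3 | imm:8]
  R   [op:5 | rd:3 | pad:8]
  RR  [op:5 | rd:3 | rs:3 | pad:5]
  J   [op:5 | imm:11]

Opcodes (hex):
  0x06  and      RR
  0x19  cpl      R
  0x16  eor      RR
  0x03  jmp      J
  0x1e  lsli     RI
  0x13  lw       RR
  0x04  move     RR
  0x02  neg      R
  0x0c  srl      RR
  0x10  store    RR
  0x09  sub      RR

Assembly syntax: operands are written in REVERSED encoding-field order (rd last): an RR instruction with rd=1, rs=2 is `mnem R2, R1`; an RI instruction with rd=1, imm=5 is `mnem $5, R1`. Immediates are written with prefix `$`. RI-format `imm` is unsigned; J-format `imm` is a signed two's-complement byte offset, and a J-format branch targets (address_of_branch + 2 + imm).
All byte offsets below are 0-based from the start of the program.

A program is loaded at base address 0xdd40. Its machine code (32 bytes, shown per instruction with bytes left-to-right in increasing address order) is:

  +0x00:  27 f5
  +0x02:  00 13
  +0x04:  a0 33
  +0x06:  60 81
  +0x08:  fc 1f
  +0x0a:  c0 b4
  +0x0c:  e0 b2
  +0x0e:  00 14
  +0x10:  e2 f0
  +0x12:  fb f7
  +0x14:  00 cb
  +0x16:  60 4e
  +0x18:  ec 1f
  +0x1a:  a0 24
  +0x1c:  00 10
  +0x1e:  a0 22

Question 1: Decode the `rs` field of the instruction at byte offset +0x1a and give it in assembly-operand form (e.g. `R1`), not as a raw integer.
[1a] a0 24 → 0x24a0
  op=0x24a0>>11=0x4 ⇒ move (RR)
  [10:8] rd=4 = R4
  [7:5] rs=5 = R5

R5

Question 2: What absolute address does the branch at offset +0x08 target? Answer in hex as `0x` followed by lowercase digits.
0xdd46

@+08  little-endian(fc 1f) = 0x1ffc
  opcode bits[15:11]=0x3: jmp/J
  imm@[10:0]=0x7fc (s11→-4) ⇒ $-4
  target = base 0xdd40 + off 0x08 + 2 + imm -4 = 0xdd46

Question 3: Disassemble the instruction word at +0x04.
@+04  little-endian(a0 33) = 0x33a0
  op=0x33a0>>11=0x6 ⇒ and (RR)
  [10:8] rd=3 = R3
  [7:5] rs=5 = R5

and R5, R3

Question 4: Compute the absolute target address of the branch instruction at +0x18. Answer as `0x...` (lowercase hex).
0xdd46

@+18  little-endian(ec 1f) = 0x1fec
  op=0x1fec>>11=0x3 ⇒ jmp (J)
  [10:0] imm=2028 (s11→-20) = $-20
  target = base 0xdd40 + off 0x18 + 2 + imm -20 = 0xdd46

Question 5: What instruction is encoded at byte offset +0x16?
+0x16: 60 4e ⇒ word 0x4e60 (little)
  op=0x4e60>>11=0x9 ⇒ sub (RR)
  [10:8] rd=6 = R6
  [7:5] rs=3 = R3

sub R3, R6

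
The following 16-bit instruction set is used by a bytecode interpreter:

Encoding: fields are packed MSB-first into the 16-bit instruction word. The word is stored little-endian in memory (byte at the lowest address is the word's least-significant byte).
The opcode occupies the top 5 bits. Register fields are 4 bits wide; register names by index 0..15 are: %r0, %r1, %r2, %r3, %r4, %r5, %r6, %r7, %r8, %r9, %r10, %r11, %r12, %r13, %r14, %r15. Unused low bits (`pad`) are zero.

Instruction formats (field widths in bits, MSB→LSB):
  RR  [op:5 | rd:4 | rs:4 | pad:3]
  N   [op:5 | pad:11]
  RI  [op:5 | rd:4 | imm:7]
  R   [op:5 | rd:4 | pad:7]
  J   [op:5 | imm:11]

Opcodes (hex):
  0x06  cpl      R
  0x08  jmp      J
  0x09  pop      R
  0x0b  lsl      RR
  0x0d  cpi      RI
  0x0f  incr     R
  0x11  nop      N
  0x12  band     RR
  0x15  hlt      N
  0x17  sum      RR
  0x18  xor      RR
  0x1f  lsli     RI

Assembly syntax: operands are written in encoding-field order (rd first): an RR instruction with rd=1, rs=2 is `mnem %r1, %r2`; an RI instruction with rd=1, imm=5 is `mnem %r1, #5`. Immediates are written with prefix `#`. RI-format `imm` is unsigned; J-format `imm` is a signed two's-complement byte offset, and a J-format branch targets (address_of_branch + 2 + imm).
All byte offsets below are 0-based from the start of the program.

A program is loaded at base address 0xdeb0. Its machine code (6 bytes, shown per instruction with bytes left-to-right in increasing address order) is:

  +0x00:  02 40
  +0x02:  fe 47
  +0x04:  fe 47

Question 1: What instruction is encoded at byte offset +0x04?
jmp #-2

@+04  little-endian(fe 47) = 0x47fe
  top 5b → 0x8 → jmp [J]
  imm: (w>>0)&0x7ff=0x7fe (s11→-2) → #-2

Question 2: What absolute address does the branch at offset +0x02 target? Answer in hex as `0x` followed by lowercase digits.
0xdeb2

+0x02: fe 47 ⇒ word 0x47fe (little)
  op=0x47fe>>11=0x8 ⇒ jmp (J)
  imm: (w>>0)&0x7ff=0x7fe (s11→-2) → #-2
  target = base 0xdeb0 + off 0x02 + 2 + imm -2 = 0xdeb2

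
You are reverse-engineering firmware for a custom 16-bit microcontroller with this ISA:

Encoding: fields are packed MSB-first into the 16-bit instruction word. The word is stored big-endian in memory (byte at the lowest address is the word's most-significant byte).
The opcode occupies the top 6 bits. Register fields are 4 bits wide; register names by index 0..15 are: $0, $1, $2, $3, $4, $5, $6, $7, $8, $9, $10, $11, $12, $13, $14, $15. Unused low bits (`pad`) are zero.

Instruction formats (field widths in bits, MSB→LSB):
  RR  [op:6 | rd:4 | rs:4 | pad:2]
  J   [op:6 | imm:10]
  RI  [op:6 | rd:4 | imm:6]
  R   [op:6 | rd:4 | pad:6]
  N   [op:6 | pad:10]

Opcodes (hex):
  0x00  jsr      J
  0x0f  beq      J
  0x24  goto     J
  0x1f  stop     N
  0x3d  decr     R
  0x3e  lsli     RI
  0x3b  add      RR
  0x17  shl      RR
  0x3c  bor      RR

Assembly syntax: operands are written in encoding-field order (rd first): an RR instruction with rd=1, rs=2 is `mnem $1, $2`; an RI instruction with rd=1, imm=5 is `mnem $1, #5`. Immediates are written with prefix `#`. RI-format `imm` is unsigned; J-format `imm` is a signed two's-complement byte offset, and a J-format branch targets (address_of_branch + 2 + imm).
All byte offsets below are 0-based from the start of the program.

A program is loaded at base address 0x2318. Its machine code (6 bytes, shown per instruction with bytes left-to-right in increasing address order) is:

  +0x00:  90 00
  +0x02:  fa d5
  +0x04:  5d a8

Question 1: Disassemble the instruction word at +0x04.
shl $6, $10

off 0x04: read 5d a8 as big → 0x5da8
  opcode bits[15:10]=0x17: shl/RR
  [9:6] rd=6 = $6
  [5:2] rs=10 = $10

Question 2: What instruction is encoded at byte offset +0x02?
off 0x02: read fa d5 as big → 0xfad5
  op=0xfad5>>10=0x3e ⇒ lsli (RI)
  [9:6] rd=11 = $11
  [5:0] imm=21 = #21

lsli $11, #21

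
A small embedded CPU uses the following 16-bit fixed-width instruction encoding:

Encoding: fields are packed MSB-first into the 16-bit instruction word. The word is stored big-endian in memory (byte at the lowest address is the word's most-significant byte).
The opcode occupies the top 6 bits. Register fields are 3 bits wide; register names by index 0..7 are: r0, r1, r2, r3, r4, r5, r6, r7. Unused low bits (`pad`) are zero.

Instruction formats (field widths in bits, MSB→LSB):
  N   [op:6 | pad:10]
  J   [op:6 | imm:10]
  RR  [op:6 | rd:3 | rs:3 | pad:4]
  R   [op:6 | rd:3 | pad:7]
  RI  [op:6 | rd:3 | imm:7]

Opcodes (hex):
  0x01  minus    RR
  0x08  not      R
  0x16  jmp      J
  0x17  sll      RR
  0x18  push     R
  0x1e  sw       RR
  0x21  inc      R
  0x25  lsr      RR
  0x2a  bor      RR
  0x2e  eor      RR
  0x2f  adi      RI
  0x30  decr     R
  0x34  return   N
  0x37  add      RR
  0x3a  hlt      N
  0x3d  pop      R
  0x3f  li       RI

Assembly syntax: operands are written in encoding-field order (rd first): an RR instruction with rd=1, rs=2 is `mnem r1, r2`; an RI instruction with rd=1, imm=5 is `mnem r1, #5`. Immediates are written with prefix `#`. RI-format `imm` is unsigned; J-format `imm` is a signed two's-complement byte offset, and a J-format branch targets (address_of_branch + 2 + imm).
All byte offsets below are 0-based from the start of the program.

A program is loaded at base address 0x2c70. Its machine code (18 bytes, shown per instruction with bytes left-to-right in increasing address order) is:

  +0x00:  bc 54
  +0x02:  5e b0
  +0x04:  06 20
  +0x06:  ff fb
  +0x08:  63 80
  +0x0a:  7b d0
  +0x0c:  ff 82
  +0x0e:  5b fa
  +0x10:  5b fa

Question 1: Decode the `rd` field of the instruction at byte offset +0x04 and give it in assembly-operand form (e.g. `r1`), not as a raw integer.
+0x04: 06 20 ⇒ word 0x0620 (big)
  top 6b → 0x1 → minus [RR]
  rd: (w>>7)&0x7=0x4 → r4
  rs: (w>>4)&0x7=0x2 → r2

r4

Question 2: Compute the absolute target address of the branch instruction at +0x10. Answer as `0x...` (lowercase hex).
0x2c7c

[10] 5b fa → 0x5bfa
  opcode bits[15:10]=0x16: jmp/J
  imm: (w>>0)&0x3ff=0x3fa (s10→-6) → #-6
  target = base 0x2c70 + off 0x10 + 2 + imm -6 = 0x2c7c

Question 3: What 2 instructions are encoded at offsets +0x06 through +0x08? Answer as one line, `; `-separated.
li r7, #123; push r7

[06] ff fb → 0xfffb
  op=0xfffb>>10=0x3f ⇒ li (RI)
  [9:7] rd=7 = r7
  [6:0] imm=123 = #123
[08] 63 80 → 0x6380
  op=0x6380>>10=0x18 ⇒ push (R)
  [9:7] rd=7 = r7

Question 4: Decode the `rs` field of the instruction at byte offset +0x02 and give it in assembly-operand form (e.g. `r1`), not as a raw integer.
+0x02: 5e b0 ⇒ word 0x5eb0 (big)
  top 6b → 0x17 → sll [RR]
  rd: (w>>7)&0x7=0x5 → r5
  rs: (w>>4)&0x7=0x3 → r3

r3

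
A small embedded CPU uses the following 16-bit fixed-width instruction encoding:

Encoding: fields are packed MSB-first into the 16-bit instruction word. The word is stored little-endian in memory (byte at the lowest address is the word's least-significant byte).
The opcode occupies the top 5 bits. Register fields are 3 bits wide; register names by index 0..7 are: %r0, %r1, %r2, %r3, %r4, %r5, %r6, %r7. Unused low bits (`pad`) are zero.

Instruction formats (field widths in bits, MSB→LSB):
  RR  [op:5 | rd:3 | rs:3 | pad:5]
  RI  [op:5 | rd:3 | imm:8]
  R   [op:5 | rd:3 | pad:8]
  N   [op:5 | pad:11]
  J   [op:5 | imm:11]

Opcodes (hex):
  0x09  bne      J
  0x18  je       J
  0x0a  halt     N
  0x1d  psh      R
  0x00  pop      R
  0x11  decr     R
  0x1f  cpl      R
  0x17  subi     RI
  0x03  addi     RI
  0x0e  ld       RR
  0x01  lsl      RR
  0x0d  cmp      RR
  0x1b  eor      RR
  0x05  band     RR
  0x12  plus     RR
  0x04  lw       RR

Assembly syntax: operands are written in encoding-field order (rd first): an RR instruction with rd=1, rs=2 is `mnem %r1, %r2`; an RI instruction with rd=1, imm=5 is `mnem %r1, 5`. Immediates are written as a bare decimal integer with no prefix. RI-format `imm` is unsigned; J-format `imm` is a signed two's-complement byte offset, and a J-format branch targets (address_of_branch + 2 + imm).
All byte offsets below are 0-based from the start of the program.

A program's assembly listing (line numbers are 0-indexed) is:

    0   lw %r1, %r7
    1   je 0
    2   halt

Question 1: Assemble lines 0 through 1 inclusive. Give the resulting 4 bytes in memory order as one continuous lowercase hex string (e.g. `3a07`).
e02100c0

L0: lw op=0x4:5|rd=1:3|rs=7:3|pad=0:5 ⇒ 0x21e0 ⇒ little e0 21
L1: je op=0x18:5|imm=0:11 ⇒ 0xc000 ⇒ little 00 c0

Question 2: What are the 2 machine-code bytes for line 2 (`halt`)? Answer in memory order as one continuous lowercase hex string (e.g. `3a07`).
line 2 (halt): pack op=0xa:5|pad=0:11 = 0x5000; little→ 00 50

0050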